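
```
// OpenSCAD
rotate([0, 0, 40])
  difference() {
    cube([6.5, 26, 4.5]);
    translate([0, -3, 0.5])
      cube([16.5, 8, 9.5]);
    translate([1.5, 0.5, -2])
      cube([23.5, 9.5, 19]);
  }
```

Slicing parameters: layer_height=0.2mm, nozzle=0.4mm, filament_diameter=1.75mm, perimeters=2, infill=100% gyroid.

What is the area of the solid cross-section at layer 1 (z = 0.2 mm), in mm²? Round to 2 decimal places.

121.50 mm²

At z = 0.2 mm: the cube is present — its section is the full 6.5×26 rectangle (area 169.00 mm²); the cube at (0, -3) does not reach this height (z outside [0.5, 10]); the cube at (1.5, 0.5) (footprint 23.5×9.5) is included at this height (area 223.25 mm²); Subtracting the remaining from the first: starting from the 6.5×26 cube (169.00 mm²), the 23.5×9.5 cube at (1.5, 0.5) partially overlaps it — only the 47.50 mm² overlap (of its 223.25 mm²) is removed, clipping the outline — area = 121.50 mm²; (rotated 40° about Z; rotation is an isometry so areas/perimeters/island counts are preserved). Overall, the cross-section is a single solid region. Net area = 121.50 mm².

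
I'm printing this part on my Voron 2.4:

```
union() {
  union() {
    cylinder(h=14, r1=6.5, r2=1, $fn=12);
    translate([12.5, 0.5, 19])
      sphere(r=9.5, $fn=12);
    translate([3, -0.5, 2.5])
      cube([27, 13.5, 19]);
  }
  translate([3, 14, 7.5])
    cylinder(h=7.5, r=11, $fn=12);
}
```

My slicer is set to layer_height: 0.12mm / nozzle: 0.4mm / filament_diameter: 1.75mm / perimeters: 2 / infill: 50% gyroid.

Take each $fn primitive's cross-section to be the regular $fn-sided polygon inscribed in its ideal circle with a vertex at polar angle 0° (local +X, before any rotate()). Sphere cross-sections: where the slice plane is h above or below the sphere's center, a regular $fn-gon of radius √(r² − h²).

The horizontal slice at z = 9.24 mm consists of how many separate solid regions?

At z = 9.24 mm: the cone (r1=6.5→r2=1) has section circumradius 2.870 here — a regular 12-gon; the sphere at (12.5, 0.5) does not reach this height (|z−center|=9.760 > r=9.5); the cube at (3, -0.5) (footprint 27×13.5) is included at this height; Merging all regions: the 2 present regions are separate (no shared area or edge), so areas and boundary lengths simply add and each stays a separate island — 2 connected regions; the r=11 cylinder at (3, 14) contributes a regular 12-gon of circumradius 11; Taking the union: the regions partially overlap (shared area 79.88 mm²), so overlapping operands fuse into one piece — 2 connected regions. The result has 2 disconnected regions.

2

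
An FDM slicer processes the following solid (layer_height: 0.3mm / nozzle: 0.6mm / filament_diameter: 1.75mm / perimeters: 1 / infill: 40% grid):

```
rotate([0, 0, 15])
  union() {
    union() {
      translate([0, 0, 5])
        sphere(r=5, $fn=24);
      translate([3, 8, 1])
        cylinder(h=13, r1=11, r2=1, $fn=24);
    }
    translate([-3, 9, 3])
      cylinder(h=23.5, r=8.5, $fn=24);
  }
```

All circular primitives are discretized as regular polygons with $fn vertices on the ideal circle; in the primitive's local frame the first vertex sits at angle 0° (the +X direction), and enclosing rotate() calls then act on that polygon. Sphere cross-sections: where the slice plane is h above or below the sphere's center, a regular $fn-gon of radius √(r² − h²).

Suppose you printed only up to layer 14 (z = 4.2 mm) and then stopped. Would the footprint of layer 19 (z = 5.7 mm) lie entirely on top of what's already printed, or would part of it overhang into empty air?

entirely on top

Compare the two slices. At z = 4.2: the sphere: section is a regular 24-gon, circumradius = √(r²−h²) = √(5²−0.8²) = 4.936 (area = (24/2)·4.936²·sin(360°/24) = 75.66 mm²); the cone at (3, 8) (r1=11→r2=1) has section circumradius 8.538 here — a regular 24-gon (area = (24/2)·8.538²·sin(360°/24) = 226.43 mm²); Taking the union: the regions partially overlap — summed areas 302.09 mm² minus the doubly-counted overlap 32.63 mm² gives 269.46 mm² — area = 269.46 mm²; the r=8.5 cylinder at (-3, 9) gives a regular 24-gon of circumradius 8.5 (constant along its height) (area = (24/2)·8.500²·sin(360°/24) = 224.40 mm²); Merging all regions: the regions partially overlap — summed areas 493.86 mm² minus the doubly-counted overlap 128.89 mm² gives 364.96 mm² — area = 364.96 mm²; (rotated 15° about Z; rotation is an isometry so areas/perimeters/island counts are preserved). At z = 5.7: the sphere: section is a regular 24-gon, circumradius = √(r²−h²) = √(5²−0.7²) = 4.951 (area = (24/2)·4.951²·sin(360°/24) = 76.12 mm²); the cone at (3, 8) contributes a regular 24-gon of circumradius 7.385 (interpolated between r1=11 and r2=1 at t=0.362) (area = (24/2)·7.385²·sin(360°/24) = 169.37 mm²); Merging all regions: the regions partially overlap — summed areas 245.49 mm² minus the doubly-counted overlap 21.90 mm² gives 223.59 mm² — area = 223.59 mm²; the r=8.5 cylinder at (-3, 9) gives a regular 24-gon of circumradius 8.5 (constant along its height) (area = (24/2)·8.500²·sin(360°/24) = 224.40 mm²); Taking the union: the regions partially overlap — summed areas 447.99 mm² minus the doubly-counted overlap 110.33 mm² gives 337.66 mm² — area = 337.66 mm²; (rotated 15° about Z; rotation is an isometry so areas/perimeters/island counts are preserved). Checking containment: the cross-section at z = 5.7 is a subset of the cross-section at z = 4.2.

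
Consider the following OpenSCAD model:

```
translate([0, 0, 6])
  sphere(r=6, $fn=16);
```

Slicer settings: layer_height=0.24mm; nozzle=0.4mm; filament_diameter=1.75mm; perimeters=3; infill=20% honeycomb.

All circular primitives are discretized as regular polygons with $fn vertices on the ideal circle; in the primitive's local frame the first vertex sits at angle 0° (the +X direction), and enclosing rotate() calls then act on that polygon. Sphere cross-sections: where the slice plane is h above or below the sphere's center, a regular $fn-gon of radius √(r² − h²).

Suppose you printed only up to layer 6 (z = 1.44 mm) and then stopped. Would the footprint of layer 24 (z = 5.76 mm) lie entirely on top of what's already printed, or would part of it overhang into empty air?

Compare the two slices. At z = 1.44: the r=6 sphere contributes a regular 16-gon of circumradius √(6²−4.56²) = 3.900 (area = (16/2)·3.900²·sin(360°/16) = 46.55 mm²). At z = 5.76: the sphere: section is a regular 16-gon, circumradius = √(r²−h²) = √(6²−0.24²) = 5.995 (area = (16/2)·5.995²·sin(360°/16) = 110.04 mm²). Checking containment: at z = 5.76 the cross-section extends beyond the z = 1.44 cross-section by about 63.48 mm².

part overhangs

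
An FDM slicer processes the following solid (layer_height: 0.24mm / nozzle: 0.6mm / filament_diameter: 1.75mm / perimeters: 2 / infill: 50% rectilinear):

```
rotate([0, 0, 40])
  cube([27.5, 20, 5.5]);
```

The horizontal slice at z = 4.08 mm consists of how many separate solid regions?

1

At z = 4.08 mm: the cube (footprint 27.5×20) is included at this height; (whole slice rotated 40° about Z — lengths, areas and connectivity unchanged). The result has 1 disconnected region.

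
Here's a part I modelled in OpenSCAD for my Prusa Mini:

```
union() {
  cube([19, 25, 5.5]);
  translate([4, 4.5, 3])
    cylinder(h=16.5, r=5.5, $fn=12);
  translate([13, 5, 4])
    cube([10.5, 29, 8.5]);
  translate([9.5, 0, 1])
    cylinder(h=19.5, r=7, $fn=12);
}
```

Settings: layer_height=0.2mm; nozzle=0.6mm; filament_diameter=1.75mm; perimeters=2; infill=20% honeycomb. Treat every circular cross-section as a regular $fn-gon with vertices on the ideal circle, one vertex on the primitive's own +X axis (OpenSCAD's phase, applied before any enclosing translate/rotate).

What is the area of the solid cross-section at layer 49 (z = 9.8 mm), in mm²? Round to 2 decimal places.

At z = 9.8 mm: the cube is absent (z outside [0, 5.5]); the r=5.5 cylinder at (4, 4.5) contributes a regular 12-gon of circumradius 5.5 (area = (12/2)·5.500²·sin(360°/12) = 90.75 mm²); the 10.5×29 cube at (13, 5) contributes its full rectangle (area 304.50 mm²); the r=7 cylinder at (9.5, 0) contributes a regular 12-gon of circumradius 7 (area = (12/2)·7.000²·sin(360°/12) = 147.00 mm²); Combining (union): the regions partially overlap — summed areas 542.25 mm² minus the doubly-counted overlap 35.62 mm² gives 506.63 mm² — area = 506.63 mm². Overall, the cross-section is a single solid region. Net area = 506.63 mm².

506.63 mm²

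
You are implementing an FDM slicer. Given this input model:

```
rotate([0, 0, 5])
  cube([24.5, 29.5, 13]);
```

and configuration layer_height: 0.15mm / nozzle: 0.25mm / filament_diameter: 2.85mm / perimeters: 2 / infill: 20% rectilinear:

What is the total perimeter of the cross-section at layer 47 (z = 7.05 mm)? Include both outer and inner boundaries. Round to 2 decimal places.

At z = 7.05 mm: the cube (footprint 24.5×29.5) is included at this height (perimeter 108.00 mm); (rotated 5° about Z; rotation is an isometry so areas/perimeters/island counts are preserved). Overall, the cross-section is a single solid region. Total boundary length (outer) = 108.00 mm.

108.00 mm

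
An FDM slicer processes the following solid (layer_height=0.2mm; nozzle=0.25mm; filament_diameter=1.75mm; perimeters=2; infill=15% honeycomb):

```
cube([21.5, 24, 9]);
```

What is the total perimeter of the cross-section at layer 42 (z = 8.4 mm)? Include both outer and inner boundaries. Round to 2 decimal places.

At z = 8.4 mm: the cube is present — its section is the full 21.5×24 rectangle (perimeter 91.00 mm). Overall, the cross-section is a single solid region. Total boundary length (outer) = 91.00 mm.

91.00 mm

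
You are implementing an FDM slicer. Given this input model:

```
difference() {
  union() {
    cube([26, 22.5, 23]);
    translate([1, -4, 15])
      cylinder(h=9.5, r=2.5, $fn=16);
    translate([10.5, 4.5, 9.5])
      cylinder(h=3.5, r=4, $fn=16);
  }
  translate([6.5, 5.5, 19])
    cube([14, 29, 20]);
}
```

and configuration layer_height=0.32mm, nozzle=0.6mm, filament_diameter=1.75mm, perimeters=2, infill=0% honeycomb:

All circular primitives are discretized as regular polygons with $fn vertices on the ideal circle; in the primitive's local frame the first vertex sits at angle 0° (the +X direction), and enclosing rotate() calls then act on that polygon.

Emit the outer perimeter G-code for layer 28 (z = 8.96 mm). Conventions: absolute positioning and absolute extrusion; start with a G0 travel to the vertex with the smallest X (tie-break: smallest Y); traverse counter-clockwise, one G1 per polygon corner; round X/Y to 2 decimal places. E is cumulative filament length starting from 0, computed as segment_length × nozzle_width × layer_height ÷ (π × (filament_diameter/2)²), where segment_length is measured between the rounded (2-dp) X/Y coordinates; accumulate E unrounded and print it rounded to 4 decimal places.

At z = 8.96 mm: the 26×22.5 cube contributes its full rectangle; the cylinder at (1, -4) is not intersected at this z (z outside [15, 24.5]); the cylinder at (10.5, 4.5) is not intersected at this z (z outside [9.5, 13]); Merging all regions: only the 26×22.5 cube is present, so the union is just that shape — 1 connected region; the cube at (6.5, 5.5) is absent (z outside [19, 39]); Taking the first minus the rest: none of the subtracted shapes is present at this height, so that combined region is unchanged — 1 connected region. The outline is a single polygon with 4 vertices. Extrusion per mm of travel: 0.6 × 0.32 / (π × 0.875²) = 0.079824. Accumulating E over each segment gives final E = 7.7430.

G0 X0.00 Y0.00 Z8.96
G1 X26.00 Y0.00 E2.0754
G1 X26.00 Y22.50 E3.8715
G1 X0.00 Y22.50 E5.9469
G1 X0.00 Y0.00 E7.7430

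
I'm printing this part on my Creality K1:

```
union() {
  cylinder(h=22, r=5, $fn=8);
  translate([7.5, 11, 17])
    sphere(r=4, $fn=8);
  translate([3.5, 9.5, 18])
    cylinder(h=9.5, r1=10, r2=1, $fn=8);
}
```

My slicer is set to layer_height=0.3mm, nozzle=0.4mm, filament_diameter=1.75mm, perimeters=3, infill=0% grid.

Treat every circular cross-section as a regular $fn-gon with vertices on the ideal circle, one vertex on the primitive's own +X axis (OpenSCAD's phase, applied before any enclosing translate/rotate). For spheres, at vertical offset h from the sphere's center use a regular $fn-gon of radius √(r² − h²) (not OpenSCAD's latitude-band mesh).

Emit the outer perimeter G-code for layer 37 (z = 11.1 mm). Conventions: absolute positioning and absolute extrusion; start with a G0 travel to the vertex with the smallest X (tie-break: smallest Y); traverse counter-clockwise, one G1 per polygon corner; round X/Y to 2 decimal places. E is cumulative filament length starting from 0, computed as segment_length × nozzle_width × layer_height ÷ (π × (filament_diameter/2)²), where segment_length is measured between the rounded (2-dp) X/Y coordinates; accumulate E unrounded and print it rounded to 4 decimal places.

G0 X-5.00 Y0.00 Z11.10
G1 X-3.54 Y-3.54 E0.1910
G1 X0.00 Y-5.00 E0.3821
G1 X3.54 Y-3.54 E0.5731
G1 X5.00 Y0.00 E0.7642
G1 X3.54 Y3.54 E0.9552
G1 X0.00 Y5.00 E1.1463
G1 X-3.54 Y3.54 E1.3373
G1 X-5.00 Y0.00 E1.5283

At z = 11.1 mm: the r=5 cylinder contributes a regular 8-gon of circumradius 5; the sphere at (7.5, 11) is not intersected at this z (|z−center|=5.900 > r=4); the cone at (3.5, 9.5) does not reach this height (z outside [18, 27.5]); Taking the union: only the r=5 cylinder is present, so the union is just that shape — 1 connected region. The outline is a single polygon with 8 vertices. Extrusion per mm of travel: 0.4 × 0.3 / (π × 0.875²) = 0.049890. Accumulating E over each segment gives final E = 1.5283.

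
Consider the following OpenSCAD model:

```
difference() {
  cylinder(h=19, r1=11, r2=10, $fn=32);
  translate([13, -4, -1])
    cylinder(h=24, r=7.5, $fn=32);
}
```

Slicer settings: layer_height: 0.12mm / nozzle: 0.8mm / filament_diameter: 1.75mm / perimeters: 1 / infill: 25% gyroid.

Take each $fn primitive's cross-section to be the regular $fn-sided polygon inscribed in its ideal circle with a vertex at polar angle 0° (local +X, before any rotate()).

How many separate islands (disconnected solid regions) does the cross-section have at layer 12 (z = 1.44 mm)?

At z = 1.44 mm: the cone (r1=11→r2=10) has section circumradius 10.924 here — a regular 32-gon; the cylinder at (13, -4): section is a regular 32-gon, circumradius r=7.5; Taking the first minus the rest: starting from the cone, the r=7.5 cylinder at (13, -4) partially overlaps it — only the 39.34 mm² overlap (of its 175.58 mm²) is removed, clipping the outline — 1 connected region. Overall, the cross-section is a single solid region. Island count = 1.

1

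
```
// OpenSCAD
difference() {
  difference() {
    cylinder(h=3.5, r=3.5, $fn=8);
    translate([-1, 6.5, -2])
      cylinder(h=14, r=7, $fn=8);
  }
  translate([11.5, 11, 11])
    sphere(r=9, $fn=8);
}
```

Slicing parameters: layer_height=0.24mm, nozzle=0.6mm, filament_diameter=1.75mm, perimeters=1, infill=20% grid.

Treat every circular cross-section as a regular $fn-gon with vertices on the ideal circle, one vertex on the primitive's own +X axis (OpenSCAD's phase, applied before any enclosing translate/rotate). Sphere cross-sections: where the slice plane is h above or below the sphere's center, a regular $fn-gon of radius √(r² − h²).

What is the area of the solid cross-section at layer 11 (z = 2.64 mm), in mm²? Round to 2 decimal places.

18.93 mm²

At z = 2.64 mm: the r=3.5 cylinder gives a regular 8-gon of circumradius 3.5 (constant along its height) (area = (8/2)·3.500²·sin(360°/8) = 34.65 mm²); the r=7 cylinder at (-1, 6.5) gives a regular 8-gon of circumradius 7 (constant along its height) (area = (8/2)·7.000²·sin(360°/8) = 138.59 mm²); Subtracting the remaining from the first: starting from the r=3.5 cylinder (34.65 mm²), the r=7 cylinder at (-1, 6.5) partially overlaps it — only the 15.72 mm² overlap (of its 138.59 mm²) is removed, clipping the outline — area = 18.93 mm²; the r=9 sphere at (11.5, 11) slices to a regular 8-gon of circumradius 3.333 (√(r²−h²) with h=8.36 from center) (area = (8/2)·3.333²·sin(360°/8) = 31.42 mm²); Taking the first minus the rest: starting from the result so far (18.93 mm²), the r=9 sphere at (11.5, 11) misses the remaining region (no effect) — area = 18.93 mm². Overall, the cross-section is a single solid region. Net area = 18.93 mm².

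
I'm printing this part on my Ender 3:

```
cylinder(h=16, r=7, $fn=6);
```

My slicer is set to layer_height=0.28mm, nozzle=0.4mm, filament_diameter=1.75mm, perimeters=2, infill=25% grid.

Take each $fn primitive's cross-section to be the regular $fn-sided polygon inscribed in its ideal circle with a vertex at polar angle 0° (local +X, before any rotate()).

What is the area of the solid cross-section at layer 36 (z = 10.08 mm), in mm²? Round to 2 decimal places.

At z = 10.08 mm: the r=7 cylinder gives a regular 6-gon of circumradius 7 (constant along its height) (area = (6/2)·7.000²·sin(360°/6) = 127.31 mm²). Overall, the cross-section is a single solid region. Net area = 127.31 mm².

127.31 mm²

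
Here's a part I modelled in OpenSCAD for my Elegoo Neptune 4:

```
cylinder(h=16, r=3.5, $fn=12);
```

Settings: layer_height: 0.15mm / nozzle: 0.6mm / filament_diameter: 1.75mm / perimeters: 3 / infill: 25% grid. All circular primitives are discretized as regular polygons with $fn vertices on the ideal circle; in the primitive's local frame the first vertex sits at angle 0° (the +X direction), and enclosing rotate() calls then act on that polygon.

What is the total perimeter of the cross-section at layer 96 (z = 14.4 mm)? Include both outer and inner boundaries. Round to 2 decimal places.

21.74 mm

At z = 14.4 mm: the r=3.5 cylinder gives a regular 12-gon of circumradius 3.5 (constant along its height) (perimeter = 2·12·3.500·sin(180°/12) = 21.74 mm). Overall, the cross-section is a single solid region. Total boundary length (outer) = 21.74 mm.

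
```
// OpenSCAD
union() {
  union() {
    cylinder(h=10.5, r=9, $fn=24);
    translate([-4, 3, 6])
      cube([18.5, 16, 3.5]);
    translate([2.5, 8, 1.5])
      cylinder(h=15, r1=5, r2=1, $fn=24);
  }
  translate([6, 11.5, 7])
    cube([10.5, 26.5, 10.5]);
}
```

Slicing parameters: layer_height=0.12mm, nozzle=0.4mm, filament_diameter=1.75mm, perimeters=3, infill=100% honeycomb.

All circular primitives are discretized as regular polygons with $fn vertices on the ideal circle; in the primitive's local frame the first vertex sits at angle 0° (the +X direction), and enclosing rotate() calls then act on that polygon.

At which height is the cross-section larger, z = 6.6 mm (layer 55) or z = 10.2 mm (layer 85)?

Layer 55 (z = 6.6): the r=9 cylinder gives a regular 24-gon of circumradius 9 (constant along its height) (area = (24/2)·9.000²·sin(360°/24) = 251.57 mm²); the cube at (-4, 3) is present — its section is the full 18.5×16 rectangle (area 296.00 mm²); the cone at (2.5, 8) contributes a regular 24-gon of circumradius 3.640 (interpolated between r1=5 and r2=1 at t=0.340) (area = (24/2)·3.640²·sin(360°/24) = 41.15 mm²); Taking the union: the regions partially overlap — summed areas 588.72 mm² minus the doubly-counted overlap 100.25 mm² gives 488.47 mm² — area = 488.47 mm²; the cube at (6, 11.5) is absent (z outside [7, 17.5]); Merging all regions: only the result so far is present, so the union is just that shape — area = 488.47 mm². So its area = 488.47 mm². Layer 85 (z = 10.2): the cylinder: section is a regular 24-gon, circumradius r=9 (area = (24/2)·9.000²·sin(360°/24) = 251.57 mm²); the cube at (-4, 3) is absent (z outside [6, 9.5]); the cone at (2.5, 8) contributes a regular 24-gon of circumradius 2.680 (interpolated between r1=5 and r2=1 at t=0.580) (area = (24/2)·2.680²·sin(360°/24) = 22.31 mm²); Merging all regions: the regions partially overlap — summed areas 273.88 mm² minus the doubly-counted overlap 13.47 mm² gives 260.41 mm² — area = 260.41 mm²; the 10.5×26.5 cube at (6, 11.5) contributes its full rectangle (area 278.25 mm²); Merging all regions: the 2 present regions are separate (no shared area or edge), so areas and boundary lengths simply add and each stays a separate island — area = 538.66 mm². So its area = 538.66 mm². Layer 85 is larger (538.66 vs 488.47 mm²).

layer 85 (z = 10.2 mm)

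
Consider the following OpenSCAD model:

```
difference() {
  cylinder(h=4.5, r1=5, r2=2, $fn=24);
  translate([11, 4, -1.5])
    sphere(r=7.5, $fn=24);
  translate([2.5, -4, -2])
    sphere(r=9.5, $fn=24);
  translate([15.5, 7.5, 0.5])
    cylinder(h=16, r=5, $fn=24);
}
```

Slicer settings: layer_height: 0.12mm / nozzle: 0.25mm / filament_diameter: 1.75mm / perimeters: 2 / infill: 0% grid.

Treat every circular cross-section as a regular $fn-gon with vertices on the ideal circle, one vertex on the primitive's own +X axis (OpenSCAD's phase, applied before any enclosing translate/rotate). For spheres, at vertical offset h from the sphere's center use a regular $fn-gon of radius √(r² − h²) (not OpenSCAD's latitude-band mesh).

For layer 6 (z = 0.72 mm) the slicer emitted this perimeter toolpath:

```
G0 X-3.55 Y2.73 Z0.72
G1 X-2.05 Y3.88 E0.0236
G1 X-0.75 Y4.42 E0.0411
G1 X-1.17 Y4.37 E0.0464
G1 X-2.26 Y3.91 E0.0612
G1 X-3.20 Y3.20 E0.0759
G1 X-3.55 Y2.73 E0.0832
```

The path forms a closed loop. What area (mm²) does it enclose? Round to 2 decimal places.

Apply the shoelace formula to the sequence of (X, Y) vertices; enclosed area = 0.39 mm².

0.39 mm²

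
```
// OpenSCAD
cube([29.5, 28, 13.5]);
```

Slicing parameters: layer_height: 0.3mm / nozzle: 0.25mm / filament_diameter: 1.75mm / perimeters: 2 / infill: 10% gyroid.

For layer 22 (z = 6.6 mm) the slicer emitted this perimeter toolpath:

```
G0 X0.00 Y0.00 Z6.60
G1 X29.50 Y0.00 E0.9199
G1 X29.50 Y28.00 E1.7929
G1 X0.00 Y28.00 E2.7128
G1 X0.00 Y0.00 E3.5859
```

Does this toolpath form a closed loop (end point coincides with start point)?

Start point (G0): (0.00, 0.00). End point (last G1): the path returns to the start — closed.

yes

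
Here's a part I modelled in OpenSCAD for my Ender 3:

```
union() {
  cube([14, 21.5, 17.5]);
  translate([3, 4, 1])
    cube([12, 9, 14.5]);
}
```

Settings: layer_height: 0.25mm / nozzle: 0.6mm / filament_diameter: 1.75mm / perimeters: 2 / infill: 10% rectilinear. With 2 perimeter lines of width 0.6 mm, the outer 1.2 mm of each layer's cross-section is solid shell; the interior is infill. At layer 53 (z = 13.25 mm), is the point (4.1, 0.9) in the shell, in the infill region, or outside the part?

shell

At z = 13.25 mm: the cube is present — its section is the full 14×21.5 rectangle; the cube at (3, 4) (footprint 12×9) is included at this height; Merging all regions: the regions partially overlap (shared area 99.00 mm²), so overlapping operands fuse into one piece — 1 connected region. Overall, the cross-section is a single solid region. The nearest boundary edge runs (14.00, 0.00)→(0.00, 0.00); distance from the point to it = 0.90 mm. The point is inside the cross-section, 0.90 mm from the nearest boundary — within the 1.2 mm shell band (2 × 0.6).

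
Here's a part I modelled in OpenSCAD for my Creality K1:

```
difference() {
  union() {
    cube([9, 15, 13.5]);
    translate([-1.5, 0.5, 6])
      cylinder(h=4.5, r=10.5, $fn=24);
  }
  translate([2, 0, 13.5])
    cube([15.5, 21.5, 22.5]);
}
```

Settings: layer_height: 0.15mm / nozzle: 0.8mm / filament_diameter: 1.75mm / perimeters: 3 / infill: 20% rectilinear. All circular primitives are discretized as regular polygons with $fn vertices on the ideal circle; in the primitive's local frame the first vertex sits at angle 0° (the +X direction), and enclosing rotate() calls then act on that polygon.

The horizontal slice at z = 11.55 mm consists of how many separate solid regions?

At z = 11.55 mm: the cube is present — its section is the full 9×15 rectangle; the cylinder at (-1.5, 0.5) is absent (z outside [6, 10.5]); Merging all regions: only the 9×15 cube is present, so the union is just that shape — 1 connected region; the cube at (2, 0) is absent (z outside [13.5, 36]); Subtracting the remaining from the first: none of the subtracted shapes is present at this height, so the result so far is unchanged — 1 connected region. The result has 1 disconnected region.

1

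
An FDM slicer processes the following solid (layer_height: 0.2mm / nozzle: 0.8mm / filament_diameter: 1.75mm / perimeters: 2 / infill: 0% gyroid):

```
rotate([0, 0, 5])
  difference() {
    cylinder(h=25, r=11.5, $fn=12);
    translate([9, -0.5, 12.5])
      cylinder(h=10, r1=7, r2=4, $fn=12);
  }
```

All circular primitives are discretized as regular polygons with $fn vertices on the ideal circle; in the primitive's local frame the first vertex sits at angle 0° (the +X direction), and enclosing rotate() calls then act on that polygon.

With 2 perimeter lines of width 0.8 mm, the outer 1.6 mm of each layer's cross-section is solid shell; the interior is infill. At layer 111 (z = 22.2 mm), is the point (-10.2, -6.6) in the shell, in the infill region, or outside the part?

At z = 22.2 mm: the r=11.5 cylinder contributes a regular 12-gon of circumradius 11.5; the cone at (9, -0.5): at t=0.970 of its height the radius interpolates to r₁+(r₂−r₁)t = 4.090, giving a regular 12-gon of that circumradius; Taking the first minus the rest: starting from the r=11.5 cylinder, the cone at (9, -0.5) partially overlaps it — only the 40.42 mm² overlap (of its 50.18 mm²) is removed, clipping the outline — 1 connected region; (rotated 5° about Z; rotation is an isometry so areas/perimeters/island counts are preserved). Overall, the cross-section is a single solid region. Undo the 5° rotation: the query point maps to (-10.736, -5.686) in the un-rotated model frame. The nearest boundary edge runs (-9.96, -5.75)→(-11.50, 0.00); distance from the point to it = 0.73 mm. The point is not inside any of the regions above, so it lies outside the cross-section (0.73 mm from the nearest boundary).

outside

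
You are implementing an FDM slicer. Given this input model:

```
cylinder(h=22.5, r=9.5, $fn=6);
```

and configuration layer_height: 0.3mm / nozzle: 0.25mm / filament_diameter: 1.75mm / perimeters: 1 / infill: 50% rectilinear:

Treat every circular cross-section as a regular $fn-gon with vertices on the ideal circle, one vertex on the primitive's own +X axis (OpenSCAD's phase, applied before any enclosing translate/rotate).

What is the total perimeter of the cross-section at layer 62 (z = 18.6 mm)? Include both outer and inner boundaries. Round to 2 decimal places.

At z = 18.6 mm: the r=9.5 cylinder contributes a regular 6-gon of circumradius 9.5 (perimeter = 2·6·9.500·sin(180°/6) = 57.00 mm). Overall, the cross-section is a single solid region. Total boundary length (outer) = 57.00 mm.

57.00 mm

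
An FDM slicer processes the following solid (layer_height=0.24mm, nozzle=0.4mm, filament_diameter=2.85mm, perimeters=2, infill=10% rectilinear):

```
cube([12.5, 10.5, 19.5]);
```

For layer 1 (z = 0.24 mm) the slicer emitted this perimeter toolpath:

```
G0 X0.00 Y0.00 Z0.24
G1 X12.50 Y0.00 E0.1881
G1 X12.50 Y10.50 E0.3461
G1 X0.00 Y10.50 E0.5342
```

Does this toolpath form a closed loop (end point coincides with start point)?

no

Start point (G0): (0.00, 0.00). End point (last G1): the path does not return to the start — open.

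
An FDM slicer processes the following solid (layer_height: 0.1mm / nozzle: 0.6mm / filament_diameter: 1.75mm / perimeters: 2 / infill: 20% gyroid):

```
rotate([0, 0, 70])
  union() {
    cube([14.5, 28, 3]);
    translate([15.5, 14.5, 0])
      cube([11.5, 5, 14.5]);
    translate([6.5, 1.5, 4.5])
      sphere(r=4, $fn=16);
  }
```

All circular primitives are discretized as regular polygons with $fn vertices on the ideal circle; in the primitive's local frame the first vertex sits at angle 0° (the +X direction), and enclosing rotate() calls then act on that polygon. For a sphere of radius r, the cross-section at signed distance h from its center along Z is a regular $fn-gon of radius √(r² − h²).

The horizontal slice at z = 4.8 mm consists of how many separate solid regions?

At z = 4.8 mm: the cube is not intersected at this z (z outside [0, 3]); the cube at (15.5, 14.5) is present — its section is the full 11.5×5 rectangle; the sphere at (6.5, 1.5): section is a regular 16-gon, circumradius = √(r²−h²) = √(4²−0.3²) = 3.989; Taking the union: the 2 present regions are separate (no shared area or edge), so areas and boundary lengths simply add and each stays a separate island — 2 connected regions; (rotated 70° about Z; rotation is an isometry so areas/perimeters/island counts are preserved). The result has 2 disconnected regions.

2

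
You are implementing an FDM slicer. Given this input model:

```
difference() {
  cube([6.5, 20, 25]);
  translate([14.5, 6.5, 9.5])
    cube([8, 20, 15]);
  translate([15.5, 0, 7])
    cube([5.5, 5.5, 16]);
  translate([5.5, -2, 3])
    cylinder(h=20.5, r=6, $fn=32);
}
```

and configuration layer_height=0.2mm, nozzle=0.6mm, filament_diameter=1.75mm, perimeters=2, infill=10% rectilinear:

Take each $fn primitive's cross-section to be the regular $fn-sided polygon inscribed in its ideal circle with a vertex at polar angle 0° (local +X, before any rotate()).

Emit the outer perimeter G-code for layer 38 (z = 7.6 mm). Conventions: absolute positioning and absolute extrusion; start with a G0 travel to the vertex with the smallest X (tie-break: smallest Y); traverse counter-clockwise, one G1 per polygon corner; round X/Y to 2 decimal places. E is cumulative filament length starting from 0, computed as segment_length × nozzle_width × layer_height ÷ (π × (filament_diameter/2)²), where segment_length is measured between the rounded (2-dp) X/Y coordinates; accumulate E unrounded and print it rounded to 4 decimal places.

At z = 7.6 mm: the 6.5×20 cube contributes its full rectangle; the cube at (14.5, 6.5) does not reach this height (z outside [9.5, 24.5]); the cube at (15.5, 0) (footprint 5.5×5.5) is included at this height; the cylinder at (5.5, -2): section is a regular 32-gon, circumradius r=6; After the difference (first − rest): starting from the 6.5×20 cube, the 5.5×5.5 cube at (15.5, 0) misses the remaining region (no effect); the r=6 cylinder at (5.5, -2) partially overlaps it — only the 20.28 mm² overlap (of its 112.37 mm²) is removed, clipping the outline — 1 connected region. The outline is a single polygon with 10 vertices. Extrusion per mm of travel: 0.6 × 0.2 / (π × 0.875²) = 0.049890. Accumulating E over each segment gives final E = 2.5038.

G0 X0.00 Y0.38 Z7.60
G1 X0.51 Y1.33 E0.0538
G1 X1.26 Y2.24 E0.1126
G1 X2.17 Y2.99 E0.1715
G1 X3.20 Y3.54 E0.2297
G1 X4.33 Y3.88 E0.2886
G1 X5.50 Y4.00 E0.3473
G1 X6.50 Y3.90 E0.3974
G1 X6.50 Y20.00 E1.2006
G1 X0.00 Y20.00 E1.5249
G1 X0.00 Y0.38 E2.5038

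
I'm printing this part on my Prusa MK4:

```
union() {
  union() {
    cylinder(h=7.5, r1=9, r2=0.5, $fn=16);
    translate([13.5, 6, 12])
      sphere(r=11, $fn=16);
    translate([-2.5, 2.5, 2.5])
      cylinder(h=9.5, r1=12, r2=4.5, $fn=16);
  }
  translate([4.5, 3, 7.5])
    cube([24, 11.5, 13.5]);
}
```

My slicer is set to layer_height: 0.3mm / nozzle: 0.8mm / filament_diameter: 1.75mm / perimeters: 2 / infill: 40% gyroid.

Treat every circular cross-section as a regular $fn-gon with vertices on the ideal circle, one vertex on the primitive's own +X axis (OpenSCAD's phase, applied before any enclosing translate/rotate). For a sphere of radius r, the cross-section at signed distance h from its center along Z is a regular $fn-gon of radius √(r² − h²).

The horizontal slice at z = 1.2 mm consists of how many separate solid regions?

2

At z = 1.2 mm: the cone: at t=0.160 of its height the radius interpolates to r₁+(r₂−r₁)t = 7.640, giving a regular 16-gon of that circumradius; the r=11 sphere at (13.5, 6) contributes a regular 16-gon of circumradius √(11²−10.8²) = 2.088; the cone at (-2.5, 2.5) is not intersected at this z (z outside [2.5, 12]); Combining (union): the 2 present regions are separate (no shared area or edge), so areas and boundary lengths simply add and each stays a separate island — 2 connected regions; the cube at (4.5, 3) is not intersected at this z (z outside [7.5, 21]); Merging all regions: only the result so far is present, so the union is just that shape — 2 connected regions. The result has 2 disconnected regions.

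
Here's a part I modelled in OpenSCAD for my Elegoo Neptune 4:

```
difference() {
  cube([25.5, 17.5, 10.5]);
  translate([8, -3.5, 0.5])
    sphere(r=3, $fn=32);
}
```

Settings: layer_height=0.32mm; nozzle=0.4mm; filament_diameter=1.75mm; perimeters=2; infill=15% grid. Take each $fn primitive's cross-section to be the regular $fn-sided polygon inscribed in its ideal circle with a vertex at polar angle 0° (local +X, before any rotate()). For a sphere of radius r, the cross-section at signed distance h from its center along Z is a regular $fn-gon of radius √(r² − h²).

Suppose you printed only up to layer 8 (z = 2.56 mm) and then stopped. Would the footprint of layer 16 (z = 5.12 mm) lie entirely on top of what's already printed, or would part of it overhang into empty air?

Compare the two slices. At z = 2.56: the cube (footprint 25.5×17.5) is included at this height (area 446.25 mm²); the r=3 sphere at (8, -3.5) slices to a regular 32-gon of circumradius 2.181 (√(r²−h²) with h=2.06 from center) (area = (32/2)·2.181²·sin(360°/32) = 14.85 mm²); After the difference (first − rest): starting from the 25.5×17.5 cube (446.25 mm²), the r=3 sphere at (8, -3.5) misses the remaining region (no effect) — area = 446.25 mm². At z = 5.12: the 25.5×17.5 cube contributes its full rectangle (area 446.25 mm²); the sphere at (8, -3.5) does not reach this height (|z−center|=4.620 > r=3); Taking the first minus the rest: none of the subtracted shapes is present at this height, so the 25.5×17.5 cube is unchanged — area = 446.25 mm². Checking containment: the cross-section at z = 5.12 is a subset of the cross-section at z = 2.56.

entirely on top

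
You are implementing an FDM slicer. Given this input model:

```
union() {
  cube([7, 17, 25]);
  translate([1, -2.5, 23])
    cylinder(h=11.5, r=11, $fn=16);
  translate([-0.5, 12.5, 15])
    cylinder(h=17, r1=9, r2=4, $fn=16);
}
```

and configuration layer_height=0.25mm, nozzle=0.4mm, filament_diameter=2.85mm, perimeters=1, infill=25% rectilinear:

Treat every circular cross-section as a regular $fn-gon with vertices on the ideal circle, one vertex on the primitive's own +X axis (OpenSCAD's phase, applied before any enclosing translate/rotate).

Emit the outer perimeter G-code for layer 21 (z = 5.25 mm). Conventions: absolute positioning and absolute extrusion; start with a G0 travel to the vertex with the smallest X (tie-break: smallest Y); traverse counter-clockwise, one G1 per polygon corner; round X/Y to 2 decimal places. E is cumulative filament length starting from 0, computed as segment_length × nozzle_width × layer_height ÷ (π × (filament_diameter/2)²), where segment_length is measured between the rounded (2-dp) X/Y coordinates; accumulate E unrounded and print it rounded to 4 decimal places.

G0 X0.00 Y0.00 Z5.25
G1 X7.00 Y0.00 E0.1097
G1 X7.00 Y17.00 E0.3762
G1 X0.00 Y17.00 E0.4859
G1 X0.00 Y0.00 E0.7524

At z = 5.25 mm: the 7×17 cube contributes its full rectangle; the cylinder at (1, -2.5) is absent (z outside [23, 34.5]); the cone at (-0.5, 12.5) is not intersected at this z (z outside [15, 32]); Taking the union: only the 7×17 cube is present, so the union is just that shape — 1 connected region. The outline is a single polygon with 4 vertices. Extrusion per mm of travel: 0.4 × 0.25 / (π × 1.425²) = 0.015675. Accumulating E over each segment gives final E = 0.7524.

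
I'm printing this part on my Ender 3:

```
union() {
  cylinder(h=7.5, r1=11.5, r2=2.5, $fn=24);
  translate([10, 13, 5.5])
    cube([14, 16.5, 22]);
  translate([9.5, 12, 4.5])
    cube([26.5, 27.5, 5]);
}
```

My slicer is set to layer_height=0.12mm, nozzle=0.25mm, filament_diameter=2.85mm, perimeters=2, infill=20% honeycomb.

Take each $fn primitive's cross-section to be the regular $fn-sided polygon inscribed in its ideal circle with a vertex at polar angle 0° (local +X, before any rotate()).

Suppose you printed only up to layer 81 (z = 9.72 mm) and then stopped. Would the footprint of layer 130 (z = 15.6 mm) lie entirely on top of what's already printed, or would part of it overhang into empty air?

entirely on top

Compare the two slices. At z = 9.72: the cone is not intersected at this z (z outside [0, 7.5]); the cube at (10, 13) is present — its section is the full 14×16.5 rectangle (area 231.00 mm²); the cube at (9.5, 12) is absent (z outside [4.5, 9.5]); Merging all regions: only the 14×16.5 cube at (10, 13) is present, so the union is just that shape — area = 231.00 mm². At z = 15.6: the cone is not intersected at this z (z outside [0, 7.5]); the cube at (10, 13) is present — its section is the full 14×16.5 rectangle (area 231.00 mm²); the cube at (9.5, 12) is not intersected at this z (z outside [4.5, 9.5]); Merging all regions: only the 14×16.5 cube at (10, 13) is present, so the union is just that shape — area = 231.00 mm². Checking containment: the cross-section at z = 15.6 is a subset of the cross-section at z = 9.72.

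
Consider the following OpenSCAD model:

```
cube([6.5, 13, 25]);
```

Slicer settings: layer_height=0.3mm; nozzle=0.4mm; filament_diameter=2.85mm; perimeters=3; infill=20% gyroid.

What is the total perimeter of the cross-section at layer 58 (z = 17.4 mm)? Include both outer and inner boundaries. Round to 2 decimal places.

39.00 mm

At z = 17.4 mm: the cube (footprint 6.5×13) is included at this height (perimeter 39.00 mm). Overall, the cross-section is a single solid region. Total boundary length (outer) = 39.00 mm.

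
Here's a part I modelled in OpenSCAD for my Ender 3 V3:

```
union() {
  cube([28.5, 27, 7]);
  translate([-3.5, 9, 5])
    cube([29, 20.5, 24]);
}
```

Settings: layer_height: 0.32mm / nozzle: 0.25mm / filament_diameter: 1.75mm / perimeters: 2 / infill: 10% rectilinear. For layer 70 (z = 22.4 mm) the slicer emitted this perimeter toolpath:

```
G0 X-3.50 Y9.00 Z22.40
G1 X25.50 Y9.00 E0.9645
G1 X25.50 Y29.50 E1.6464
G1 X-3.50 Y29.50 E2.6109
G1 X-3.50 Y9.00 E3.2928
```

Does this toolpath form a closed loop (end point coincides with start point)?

yes

Start point (G0): (-3.50, 9.00). End point (last G1): the path returns to the start — closed.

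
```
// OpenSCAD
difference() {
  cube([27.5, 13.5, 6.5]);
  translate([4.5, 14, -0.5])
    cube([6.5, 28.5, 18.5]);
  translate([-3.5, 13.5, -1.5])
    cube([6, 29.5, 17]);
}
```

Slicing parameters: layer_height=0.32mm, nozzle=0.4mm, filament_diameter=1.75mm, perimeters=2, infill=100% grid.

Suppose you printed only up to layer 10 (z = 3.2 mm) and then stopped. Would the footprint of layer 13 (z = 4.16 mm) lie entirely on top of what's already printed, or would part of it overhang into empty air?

entirely on top

Compare the two slices. At z = 3.2: the cube is present — its section is the full 27.5×13.5 rectangle (area 371.25 mm²); the 6.5×28.5 cube at (4.5, 14) contributes its full rectangle (area 185.25 mm²); the 6×29.5 cube at (-3.5, 13.5) contributes its full rectangle (area 177.00 mm²); Subtracting the remaining from the first: starting from the 27.5×13.5 cube (371.25 mm²), the 6.5×28.5 cube at (4.5, 14) misses the remaining region (no effect); the 6×29.5 cube at (-3.5, 13.5) misses the remaining region (no effect) — area = 371.25 mm². At z = 4.16: the cube is present — its section is the full 27.5×13.5 rectangle (area 371.25 mm²); the cube at (4.5, 14) is present — its section is the full 6.5×28.5 rectangle (area 185.25 mm²); the 6×29.5 cube at (-3.5, 13.5) contributes its full rectangle (area 177.00 mm²); Subtracting the remaining from the first: starting from the 27.5×13.5 cube (371.25 mm²), the 6.5×28.5 cube at (4.5, 14) misses the remaining region (no effect); the 6×29.5 cube at (-3.5, 13.5) misses the remaining region (no effect) — area = 371.25 mm². Checking containment: the cross-section at z = 4.16 is a subset of the cross-section at z = 3.2.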